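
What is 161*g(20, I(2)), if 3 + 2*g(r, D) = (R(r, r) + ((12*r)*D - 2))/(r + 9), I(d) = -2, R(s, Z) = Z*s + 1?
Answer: -13524/29 ≈ -466.34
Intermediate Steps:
R(s, Z) = 1 + Z*s
g(r, D) = -3/2 + (-1 + r**2 + 12*D*r)/(2*(9 + r)) (g(r, D) = -3/2 + (((1 + r*r) + ((12*r)*D - 2))/(r + 9))/2 = -3/2 + (((1 + r**2) + (12*D*r - 2))/(9 + r))/2 = -3/2 + (((1 + r**2) + (-2 + 12*D*r))/(9 + r))/2 = -3/2 + ((-1 + r**2 + 12*D*r)/(9 + r))/2 = -3/2 + (-1 + r**2 + 12*D*r)/(2*(9 + r)))
161*g(20, I(2)) = 161*((-28 + 20**2 - 3*20 + 12*(-2)*20)/(2*(9 + 20))) = 161*((1/2)*(-28 + 400 - 60 - 480)/29) = 161*((1/2)*(1/29)*(-168)) = 161*(-84/29) = -13524/29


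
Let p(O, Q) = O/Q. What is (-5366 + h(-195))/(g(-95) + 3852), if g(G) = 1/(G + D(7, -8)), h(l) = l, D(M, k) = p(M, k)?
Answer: -4265287/2954476 ≈ -1.4437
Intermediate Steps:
D(M, k) = M/k
g(G) = 1/(-7/8 + G) (g(G) = 1/(G + 7/(-8)) = 1/(G + 7*(-1/8)) = 1/(G - 7/8) = 1/(-7/8 + G))
(-5366 + h(-195))/(g(-95) + 3852) = (-5366 - 195)/(8/(-7 + 8*(-95)) + 3852) = -5561/(8/(-7 - 760) + 3852) = -5561/(8/(-767) + 3852) = -5561/(8*(-1/767) + 3852) = -5561/(-8/767 + 3852) = -5561/2954476/767 = -5561*767/2954476 = -4265287/2954476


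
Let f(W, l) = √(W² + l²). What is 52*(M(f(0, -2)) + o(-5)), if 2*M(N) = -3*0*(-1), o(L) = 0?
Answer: 0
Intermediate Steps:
M(N) = 0 (M(N) = (-3*0*(-1))/2 = (0*(-1))/2 = (½)*0 = 0)
52*(M(f(0, -2)) + o(-5)) = 52*(0 + 0) = 52*0 = 0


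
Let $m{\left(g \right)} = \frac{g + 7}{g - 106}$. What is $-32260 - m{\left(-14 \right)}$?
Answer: $- \frac{3871207}{120} \approx -32260.0$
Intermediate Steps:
$m{\left(g \right)} = \frac{7 + g}{-106 + g}$
$-32260 - m{\left(-14 \right)} = -32260 - \frac{7 - 14}{-106 - 14} = -32260 - \frac{1}{-120} \left(-7\right) = -32260 - \left(- \frac{1}{120}\right) \left(-7\right) = -32260 - \frac{7}{120} = - \frac{3871207}{120}$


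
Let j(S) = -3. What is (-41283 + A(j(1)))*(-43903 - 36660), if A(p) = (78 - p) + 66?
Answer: 3314039568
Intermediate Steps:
A(p) = 144 - p
(-41283 + A(j(1)))*(-43903 - 36660) = (-41283 + (144 - 1*(-3)))*(-43903 - 36660) = (-41283 + (144 + 3))*(-80563) = (-41283 + 147)*(-80563) = -41136*(-80563) = 3314039568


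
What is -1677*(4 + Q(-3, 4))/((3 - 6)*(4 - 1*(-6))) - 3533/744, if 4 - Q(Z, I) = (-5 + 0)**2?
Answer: -3552781/3720 ≈ -955.05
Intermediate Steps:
Q(Z, I) = -21 (Q(Z, I) = 4 - (-5 + 0)**2 = 4 - 1*(-5)**2 = 4 - 1*25 = 4 - 25 = -21)
-1677*(4 + Q(-3, 4))/((3 - 6)*(4 - 1*(-6))) - 3533/744 = -1677*(4 - 21)/((3 - 6)*(4 - 1*(-6))) - 3533/744 = -1677*17/(3*(4 + 6)) - 3533*1/744 = -1677/((-3*(-1/17)*1)*10) - 3533/744 = -1677/(((3/17)*1)*10) - 3533/744 = -1677/((3/17)*10) - 3533/744 = -1677/30/17 - 3533/744 = -1677*17/30 - 3533/744 = -9503/10 - 3533/744 = -3552781/3720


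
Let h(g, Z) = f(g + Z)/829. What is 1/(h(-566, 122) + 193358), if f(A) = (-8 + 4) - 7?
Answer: 829/160293771 ≈ 5.1718e-6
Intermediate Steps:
f(A) = -11 (f(A) = -4 - 7 = -11)
h(g, Z) = -11/829
1/(h(-566, 122) + 193358) = 1/(-11/829 + 193358) = 1/(160293771/829) = 829/160293771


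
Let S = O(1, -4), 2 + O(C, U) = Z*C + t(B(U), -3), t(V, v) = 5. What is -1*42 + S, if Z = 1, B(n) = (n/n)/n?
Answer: -38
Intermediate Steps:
B(n) = 1/n
O(C, U) = 3 + C (O(C, U) = -2 + (1*C + 5) = -2 + (C + 5) = -2 + (5 + C) = 3 + C)
S = 4 (S = 3 + 1 = 4)
-1*42 + S = -1*42 + 4 = -42 + 4 = -38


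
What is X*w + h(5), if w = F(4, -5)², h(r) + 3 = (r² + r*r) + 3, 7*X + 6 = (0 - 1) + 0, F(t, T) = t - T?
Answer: -31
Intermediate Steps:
X = -1 (X = -6/7 + ((0 - 1) + 0)/7 = -6/7 + (-1 + 0)/7 = -6/7 + (⅐)*(-1) = -6/7 - ⅐ = -1)
h(r) = 2*r² (h(r) = -3 + ((r² + r*r) + 3) = -3 + ((r² + r²) + 3) = -3 + (2*r² + 3) = -3 + (3 + 2*r²) = 2*r²)
w = 81 (w = (4 - 1*(-5))² = (4 + 5)² = 9² = 81)
X*w + h(5) = -1*81 + 2*5² = -81 + 2*25 = -81 + 50 = -31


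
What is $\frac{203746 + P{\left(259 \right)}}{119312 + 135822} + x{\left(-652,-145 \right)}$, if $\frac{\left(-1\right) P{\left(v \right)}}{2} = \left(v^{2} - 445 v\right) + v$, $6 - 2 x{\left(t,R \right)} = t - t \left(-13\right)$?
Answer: $\frac{582748277}{127567} \approx 4568.2$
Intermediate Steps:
$x{\left(t,R \right)} = 3 - 7 t$ ($x{\left(t,R \right)} = 3 - \frac{t - t \left(-13\right)}{2} = 3 - \frac{t - - 13 t}{2} = 3 - \frac{t + 13 t}{2} = 3 - \frac{14 t}{2} = 3 - 7 t$)
$P{\left(v \right)} = - 2 v^{2} + 888 v$ ($P{\left(v \right)} = - 2 \left(\left(v^{2} - 445 v\right) + v\right) = - 2 \left(v^{2} - 444 v\right) = - 2 v^{2} + 888 v$)
$\frac{203746 + P{\left(259 \right)}}{119312 + 135822} + x{\left(-652,-145 \right)} = \frac{203746 + 2 \cdot 259 \left(444 - 259\right)}{119312 + 135822} + \left(3 - -4564\right) = \frac{203746 + 2 \cdot 259 \left(444 - 259\right)}{255134} + \left(3 + 4564\right) = \left(203746 + 2 \cdot 259 \cdot 185\right) \frac{1}{255134} + 4567 = \left(203746 + 95830\right) \frac{1}{255134} + 4567 = 299576 \cdot \frac{1}{255134} + 4567 = \frac{149788}{127567} + 4567 = \frac{582748277}{127567}$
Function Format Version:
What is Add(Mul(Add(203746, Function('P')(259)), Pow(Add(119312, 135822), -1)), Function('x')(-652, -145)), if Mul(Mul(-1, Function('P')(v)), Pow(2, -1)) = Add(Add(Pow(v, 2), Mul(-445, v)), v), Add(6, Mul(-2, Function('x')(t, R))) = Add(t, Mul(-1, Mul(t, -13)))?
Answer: Rational(582748277, 127567) ≈ 4568.2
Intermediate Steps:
Function('x')(t, R) = Add(3, Mul(-7, t)) (Function('x')(t, R) = Add(3, Mul(Rational(-1, 2), Add(t, Mul(-1, Mul(t, -13))))) = Add(3, Mul(Rational(-1, 2), Add(t, Mul(-1, Mul(-13, t))))) = Add(3, Mul(Rational(-1, 2), Add(t, Mul(13, t)))) = Add(3, Mul(Rational(-1, 2), Mul(14, t))) = Add(3, Mul(-7, t)))
Function('P')(v) = Add(Mul(-2, Pow(v, 2)), Mul(888, v)) (Function('P')(v) = Mul(-2, Add(Add(Pow(v, 2), Mul(-445, v)), v)) = Mul(-2, Add(Pow(v, 2), Mul(-444, v))) = Add(Mul(-2, Pow(v, 2)), Mul(888, v)))
Add(Mul(Add(203746, Function('P')(259)), Pow(Add(119312, 135822), -1)), Function('x')(-652, -145)) = Add(Mul(Add(203746, Mul(2, 259, Add(444, Mul(-1, 259)))), Pow(Add(119312, 135822), -1)), Add(3, Mul(-7, -652))) = Add(Mul(Add(203746, Mul(2, 259, Add(444, -259))), Pow(255134, -1)), Add(3, 4564)) = Add(Mul(Add(203746, Mul(2, 259, 185)), Rational(1, 255134)), 4567) = Add(Mul(Add(203746, 95830), Rational(1, 255134)), 4567) = Add(Mul(299576, Rational(1, 255134)), 4567) = Add(Rational(149788, 127567), 4567) = Rational(582748277, 127567)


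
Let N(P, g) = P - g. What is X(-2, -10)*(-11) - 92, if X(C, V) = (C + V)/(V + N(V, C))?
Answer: -298/3 ≈ -99.333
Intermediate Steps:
X(C, V) = (C + V)/(-C + 2*V) (X(C, V) = (C + V)/(V + (V - C)) = (C + V)/(-C + 2*V))
X(-2, -10)*(-11) - 92 = ((-2 - 10)/(-1*(-2) + 2*(-10)))*(-11) - 92 = (-12/(2 - 20))*(-11) - 92 = (-12/(-18))*(-11) - 92 = -1/18*(-12)*(-11) - 92 = (2/3)*(-11) - 92 = -22/3 - 92 = -298/3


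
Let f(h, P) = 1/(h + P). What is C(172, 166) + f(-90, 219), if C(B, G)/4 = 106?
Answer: 54697/129 ≈ 424.01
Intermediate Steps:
C(B, G) = 424 (C(B, G) = 4*106 = 424)
f(h, P) = 1/(P + h)
C(172, 166) + f(-90, 219) = 424 + 1/(219 - 90) = 424 + 1/129 = 54697/129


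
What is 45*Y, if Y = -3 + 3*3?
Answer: 270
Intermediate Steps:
Y = 6 (Y = -3 + 9 = 6)
45*Y = 45*6 = 270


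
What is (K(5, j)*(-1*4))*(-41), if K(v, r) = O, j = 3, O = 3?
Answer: 492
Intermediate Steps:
K(v, r) = 3
(K(5, j)*(-1*4))*(-41) = (3*(-1*4))*(-41) = (3*(-4))*(-41) = -12*(-41) = 492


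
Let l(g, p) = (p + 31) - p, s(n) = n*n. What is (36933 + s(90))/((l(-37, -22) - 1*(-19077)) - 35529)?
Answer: -45033/16421 ≈ -2.7424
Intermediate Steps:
s(n) = n²
l(g, p) = 31 (l(g, p) = (31 + p) - p = 31)
(36933 + s(90))/((l(-37, -22) - 1*(-19077)) - 35529) = (36933 + 90²)/((31 - 1*(-19077)) - 35529) = (36933 + 8100)/((31 + 19077) - 35529) = 45033/(19108 - 35529) = 45033/(-16421) = 45033*(-1/16421) = -45033/16421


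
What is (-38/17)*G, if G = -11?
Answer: 418/17 ≈ 24.588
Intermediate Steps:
(-38/17)*G = (-38/17)*(-11) = ((1/17)*(-38))*(-11) = -38/17*(-11) = 418/17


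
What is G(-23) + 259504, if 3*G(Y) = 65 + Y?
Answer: 259518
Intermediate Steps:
G(Y) = 65/3 + Y/3 (G(Y) = (65 + Y)/3 = 65/3 + Y/3)
G(-23) + 259504 = (65/3 + (⅓)*(-23)) + 259504 = (65/3 - 23/3) + 259504 = 14 + 259504 = 259518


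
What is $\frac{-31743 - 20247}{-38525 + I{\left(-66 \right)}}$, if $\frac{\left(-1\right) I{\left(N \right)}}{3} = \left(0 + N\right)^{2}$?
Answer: $\frac{51990}{51593} \approx 1.0077$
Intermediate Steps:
$I{\left(N \right)} = - 3 N^{2}$ ($I{\left(N \right)} = - 3 \left(0 + N\right)^{2} = - 3 N^{2}$)
$\frac{-31743 - 20247}{-38525 + I{\left(-66 \right)}} = \frac{-31743 - 20247}{-38525 - 3 \left(-66\right)^{2}} = \frac{-31743 - 20247}{-38525 - 13068} = - \frac{51990}{-38525 - 13068} = - \frac{51990}{-51593} = \left(-51990\right) \left(- \frac{1}{51593}\right) = \frac{51990}{51593}$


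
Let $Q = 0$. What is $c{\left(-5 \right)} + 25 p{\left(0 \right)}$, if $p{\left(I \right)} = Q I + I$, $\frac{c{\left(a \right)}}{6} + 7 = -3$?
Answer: $-60$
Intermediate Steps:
$c{\left(a \right)} = -60$ ($c{\left(a \right)} = -42 + 6 \left(-3\right) = -42 - 18 = -60$)
$p{\left(I \right)} = I$ ($p{\left(I \right)} = 0 I + I = 0 + I = I$)
$c{\left(-5 \right)} + 25 p{\left(0 \right)} = -60 + 25 \cdot 0 = -60 + 0 = -60$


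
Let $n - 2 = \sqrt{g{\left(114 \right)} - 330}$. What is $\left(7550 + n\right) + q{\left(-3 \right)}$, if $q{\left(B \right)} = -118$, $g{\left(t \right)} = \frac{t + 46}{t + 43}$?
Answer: $7434 + \frac{5 i \sqrt{324362}}{157} \approx 7434.0 + 18.138 i$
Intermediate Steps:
$g{\left(t \right)} = \frac{46 + t}{43 + t}$
$n = 2 + \frac{5 i \sqrt{324362}}{157}$ ($n = 2 + \sqrt{\frac{46 + 114}{43 + 114} - 330} = 2 + \sqrt{\frac{1}{157} \cdot 160 - 330} = 2 + \sqrt{\frac{160}{157} - 330} = 2 + \sqrt{- \frac{51650}{157}} = 2 + \frac{5 i \sqrt{324362}}{157} \approx 2.0 + 18.138 i$)
$\left(7550 + n\right) + q{\left(-3 \right)} = \left(7550 + \left(2 + \frac{5 i \sqrt{324362}}{157}\right)\right) - 118 = \left(7552 + \frac{5 i \sqrt{324362}}{157}\right) - 118 = 7434 + \frac{5 i \sqrt{324362}}{157}$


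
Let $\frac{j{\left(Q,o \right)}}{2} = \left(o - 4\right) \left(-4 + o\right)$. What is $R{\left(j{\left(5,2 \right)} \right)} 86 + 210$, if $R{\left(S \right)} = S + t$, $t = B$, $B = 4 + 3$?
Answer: $1500$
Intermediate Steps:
$B = 7$
$j{\left(Q,o \right)} = 2 \left(-4 + o\right)^{2}$ ($j{\left(Q,o \right)} = 2 \left(o - 4\right) \left(-4 + o\right) = 2 \left(-4 + o\right) \left(-4 + o\right) = 2 \left(-4 + o\right)^{2}$)
$t = 7$
$R{\left(S \right)} = 7 + S$ ($R{\left(S \right)} = S + 7 = 7 + S$)
$R{\left(j{\left(5,2 \right)} \right)} 86 + 210 = \left(7 + 2 \left(-4 + 2\right)^{2}\right) 86 + 210 = \left(7 + 2 \left(-2\right)^{2}\right) 86 + 210 = \left(7 + 2 \cdot 4\right) 86 + 210 = \left(7 + 8\right) 86 + 210 = 15 \cdot 86 + 210 = 1290 + 210 = 1500$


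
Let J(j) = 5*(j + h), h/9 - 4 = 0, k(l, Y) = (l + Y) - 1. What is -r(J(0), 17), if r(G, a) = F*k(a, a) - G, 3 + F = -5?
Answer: 444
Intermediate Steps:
k(l, Y) = -1 + Y + l (k(l, Y) = (Y + l) - 1 = -1 + Y + l)
F = -8 (F = -3 - 5 = -8)
h = 36 (h = 36 + 9*0 = 36 + 0 = 36)
J(j) = 180 + 5*j (J(j) = 5*(j + 36) = 5*(36 + j) = 180 + 5*j)
r(G, a) = 8 - G - 16*a (r(G, a) = -8*(-1 + a + a) - G = -8*(-1 + 2*a) - G = (8 - 16*a) - G = 8 - G - 16*a)
-r(J(0), 17) = -(8 - (180 + 5*0) - 16*17) = -(8 - (180 + 0) - 272) = -(8 - 1*180 - 272) = -(8 - 180 - 272) = -1*(-444) = 444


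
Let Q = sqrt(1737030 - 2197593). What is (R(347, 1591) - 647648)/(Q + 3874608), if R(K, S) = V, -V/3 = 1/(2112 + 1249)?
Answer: -2811344441204016/16819102323805649 + 2176744931*I*sqrt(460563)/50457306971416947 ≈ -0.16715 + 2.9277e-5*I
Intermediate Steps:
V = -3/3361 (V = -3/(2112 + 1249) = -3/3361 ≈ -0.00089259)
R(K, S) = -3/3361
Q = I*sqrt(460563) (Q = sqrt(-460563) = I*sqrt(460563) ≈ 678.65*I)
(R(347, 1591) - 647648)/(Q + 3874608) = (-3/3361 - 647648)/(I*sqrt(460563) + 3874608) = -2176744931/(3361*(3874608 + I*sqrt(460563)))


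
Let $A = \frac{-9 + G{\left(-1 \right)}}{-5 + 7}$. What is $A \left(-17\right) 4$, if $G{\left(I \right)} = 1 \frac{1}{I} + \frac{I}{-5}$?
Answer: $\frac{1666}{5} \approx 333.2$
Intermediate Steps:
$G{\left(I \right)} = \frac{1}{I} - \frac{I}{5}$ ($G{\left(I \right)} = \frac{1}{I} + I \left(- \frac{1}{5}\right) = \frac{1}{I} - \frac{I}{5}$)
$A = - \frac{49}{10}$ ($A = \frac{-9 + \left(\frac{1}{-1} - - \frac{1}{5}\right)}{-5 + 7} = \frac{-9 + \left(-1 + \frac{1}{5}\right)}{2} = \left(-9 - \frac{4}{5}\right) \frac{1}{2} = \left(- \frac{49}{5}\right) \frac{1}{2} = - \frac{49}{10} \approx -4.9$)
$A \left(-17\right) 4 = \left(- \frac{49}{10}\right) \left(-17\right) 4 = \frac{833}{10} \cdot 4 = \frac{1666}{5}$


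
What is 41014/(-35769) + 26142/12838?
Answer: 204267733/229601211 ≈ 0.88966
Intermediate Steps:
41014/(-35769) + 26142/12838 = 41014*(-1/35769) + 26142*(1/12838) = -41014/35769 + 13071/6419 = 204267733/229601211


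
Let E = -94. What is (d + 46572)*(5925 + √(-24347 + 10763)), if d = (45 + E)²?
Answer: 290165025 + 195892*I*√849 ≈ 2.9017e+8 + 5.7078e+6*I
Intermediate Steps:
d = 2401 (d = (45 - 94)² = (-49)² = 2401)
(d + 46572)*(5925 + √(-24347 + 10763)) = (2401 + 46572)*(5925 + √(-24347 + 10763)) = 48973*(5925 + √(-13584)) = 48973*(5925 + 4*I*√849) = 290165025 + 195892*I*√849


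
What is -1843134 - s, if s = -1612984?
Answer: -230150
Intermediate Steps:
-1843134 - s = -1843134 - 1*(-1612984) = -1843134 + 1612984 = -230150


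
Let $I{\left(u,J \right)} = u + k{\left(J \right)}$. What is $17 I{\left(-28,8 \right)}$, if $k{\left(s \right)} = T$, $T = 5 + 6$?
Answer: $-289$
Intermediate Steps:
$T = 11$
$k{\left(s \right)} = 11$
$I{\left(u,J \right)} = 11 + u$ ($I{\left(u,J \right)} = u + 11 = 11 + u$)
$17 I{\left(-28,8 \right)} = 17 \left(11 - 28\right) = 17 \left(-17\right) = -289$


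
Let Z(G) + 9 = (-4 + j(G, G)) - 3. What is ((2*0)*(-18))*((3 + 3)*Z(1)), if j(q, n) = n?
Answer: 0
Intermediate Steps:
Z(G) = -16 + G (Z(G) = -9 + ((-4 + G) - 3) = -9 + (-7 + G) = -16 + G)
((2*0)*(-18))*((3 + 3)*Z(1)) = ((2*0)*(-18))*((3 + 3)*(-16 + 1)) = (0*(-18))*(6*(-15)) = 0*(-90) = 0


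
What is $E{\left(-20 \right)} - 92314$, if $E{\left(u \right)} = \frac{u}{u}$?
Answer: $-92313$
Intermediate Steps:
$E{\left(u \right)} = 1$
$E{\left(-20 \right)} - 92314 = 1 - 92314 = -92313$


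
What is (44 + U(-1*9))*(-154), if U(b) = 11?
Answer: -8470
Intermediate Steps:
(44 + U(-1*9))*(-154) = (44 + 11)*(-154) = 55*(-154) = -8470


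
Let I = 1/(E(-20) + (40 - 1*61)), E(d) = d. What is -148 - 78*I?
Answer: -5990/41 ≈ -146.10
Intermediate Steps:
I = -1/41 (I = 1/(-20 + (40 - 1*61)) = 1/(-20 + (40 - 61)) = 1/(-20 - 21) = 1/(-41) = -1/41 ≈ -0.024390)
-148 - 78*I = -148 - 78*(-1/41) = -148 + 78/41 = -5990/41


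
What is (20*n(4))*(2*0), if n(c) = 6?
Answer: 0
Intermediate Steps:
(20*n(4))*(2*0) = (20*6)*(2*0) = 120*0 = 0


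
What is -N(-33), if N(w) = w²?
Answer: -1089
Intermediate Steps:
-N(-33) = -1*(-33)² = -1*1089 = -1089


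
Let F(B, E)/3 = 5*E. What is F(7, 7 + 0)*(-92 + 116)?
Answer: 2520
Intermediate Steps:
F(B, E) = 15*E (F(B, E) = 3*(5*E) = 15*E)
F(7, 7 + 0)*(-92 + 116) = (15*(7 + 0))*(-92 + 116) = (15*7)*24 = 105*24 = 2520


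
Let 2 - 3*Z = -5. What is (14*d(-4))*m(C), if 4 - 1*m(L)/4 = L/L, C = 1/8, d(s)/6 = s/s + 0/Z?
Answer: 1008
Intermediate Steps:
Z = 7/3 (Z = ⅔ - ⅓*(-5) = ⅔ + 5/3 = 7/3 ≈ 2.3333)
d(s) = 6 (d(s) = 6*(s/s + 0/(7/3)) = 6*(1 + 0*(3/7)) = 6*(1 + 0) = 6*1 = 6)
C = ⅛ ≈ 0.12500
m(L) = 12 (m(L) = 16 - 4*L/L = 16 - 4*1 = 16 - 4 = 12)
(14*d(-4))*m(C) = (14*6)*12 = 84*12 = 1008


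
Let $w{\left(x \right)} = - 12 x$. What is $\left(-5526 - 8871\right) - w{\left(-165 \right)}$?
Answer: $-16377$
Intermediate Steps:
$\left(-5526 - 8871\right) - w{\left(-165 \right)} = \left(-5526 - 8871\right) - \left(-12\right) \left(-165\right) = \left(-5526 - 8871\right) - 1980 = -14397 - 1980 = -16377$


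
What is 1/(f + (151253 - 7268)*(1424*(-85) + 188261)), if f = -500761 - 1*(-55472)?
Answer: 1/9678370396 ≈ 1.0332e-10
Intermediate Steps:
f = -445289 (f = -500761 + 55472 = -445289)
1/(f + (151253 - 7268)*(1424*(-85) + 188261)) = 1/(-445289 + (151253 - 7268)*(1424*(-85) + 188261)) = 1/(-445289 + 143985*(-121040 + 188261)) = 1/(-445289 + 143985*67221) = 1/(-445289 + 9678815685) = 1/9678370396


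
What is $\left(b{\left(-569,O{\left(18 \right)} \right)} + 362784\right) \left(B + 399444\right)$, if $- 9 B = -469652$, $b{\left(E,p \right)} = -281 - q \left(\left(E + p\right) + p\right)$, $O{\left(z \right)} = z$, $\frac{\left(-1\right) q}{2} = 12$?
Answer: $\frac{1421452116728}{9} \approx 1.5794 \cdot 10^{11}$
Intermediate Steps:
$q = -24$ ($q = \left(-2\right) 12 = -24$)
$b{\left(E,p \right)} = -281 + 24 E + 48 p$ ($b{\left(E,p \right)} = -281 - - 24 \left(\left(E + p\right) + p\right) = -281 - - 24 \left(E + 2 p\right) = -281 - \left(- 48 p - 24 E\right) = -281 + \left(24 E + 48 p\right) = -281 + 24 E + 48 p$)
$B = \frac{469652}{9}$ ($B = \left(- \frac{1}{9}\right) \left(-469652\right) = \frac{469652}{9} \approx 52184.0$)
$\left(b{\left(-569,O{\left(18 \right)} \right)} + 362784\right) \left(B + 399444\right) = \left(\left(-281 + 24 \left(-569\right) + 48 \cdot 18\right) + 362784\right) \left(\frac{469652}{9} + 399444\right) = \left(\left(-281 - 13656 + 864\right) + 362784\right) \frac{4064648}{9} = \left(-13073 + 362784\right) \frac{4064648}{9} = 349711 \cdot \frac{4064648}{9} = \frac{1421452116728}{9}$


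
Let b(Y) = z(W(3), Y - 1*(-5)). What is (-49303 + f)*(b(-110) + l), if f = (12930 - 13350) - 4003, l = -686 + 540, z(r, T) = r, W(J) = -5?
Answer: 8112626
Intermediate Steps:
b(Y) = -5
l = -146
f = -4423 (f = -420 - 4003 = -4423)
(-49303 + f)*(b(-110) + l) = (-49303 - 4423)*(-5 - 146) = -53726*(-151) = 8112626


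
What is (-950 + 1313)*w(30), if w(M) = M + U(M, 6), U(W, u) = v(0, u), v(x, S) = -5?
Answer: 9075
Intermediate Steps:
U(W, u) = -5
w(M) = -5 + M (w(M) = M - 5 = -5 + M)
(-950 + 1313)*w(30) = (-950 + 1313)*(-5 + 30) = 363*25 = 9075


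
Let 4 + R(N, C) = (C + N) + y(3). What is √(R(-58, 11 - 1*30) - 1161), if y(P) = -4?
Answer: I*√1246 ≈ 35.299*I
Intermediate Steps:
R(N, C) = -8 + C + N (R(N, C) = -4 + ((C + N) - 4) = -4 + (-4 + C + N) = -8 + C + N)
√(R(-58, 11 - 1*30) - 1161) = √((-8 + (11 - 1*30) - 58) - 1161) = √((-8 + (11 - 30) - 58) - 1161) = √((-8 - 19 - 58) - 1161) = √(-85 - 1161) = √(-1246) = I*√1246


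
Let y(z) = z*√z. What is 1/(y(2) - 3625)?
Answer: -3625/13140617 - 2*√2/13140617 ≈ -0.00027608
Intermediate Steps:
y(z) = z^(3/2)
1/(y(2) - 3625) = 1/(2^(3/2) - 3625) = 1/(2*√2 - 3625) = 1/(-3625 + 2*√2)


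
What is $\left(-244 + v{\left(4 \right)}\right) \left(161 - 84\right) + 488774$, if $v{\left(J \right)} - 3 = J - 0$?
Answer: $470525$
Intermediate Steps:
$v{\left(J \right)} = 3 + J$ ($v{\left(J \right)} = 3 + \left(J - 0\right) = 3 + \left(J + 0\right) = 3 + J$)
$\left(-244 + v{\left(4 \right)}\right) \left(161 - 84\right) + 488774 = \left(-244 + \left(3 + 4\right)\right) \left(161 - 84\right) + 488774 = \left(-244 + 7\right) \left(161 - 84\right) + 488774 = \left(-237\right) 77 + 488774 = -18249 + 488774 = 470525$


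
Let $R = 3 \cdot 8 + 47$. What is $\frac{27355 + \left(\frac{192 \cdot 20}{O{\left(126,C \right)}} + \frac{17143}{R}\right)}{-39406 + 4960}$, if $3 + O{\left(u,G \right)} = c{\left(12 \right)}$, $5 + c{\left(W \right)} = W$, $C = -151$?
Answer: $- \frac{337918}{407611} \approx -0.82902$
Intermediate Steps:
$c{\left(W \right)} = -5 + W$
$O{\left(u,G \right)} = 4$ ($O{\left(u,G \right)} = -3 + \left(-5 + 12\right) = -3 + 7 = 4$)
$R = 71$ ($R = 24 + 47 = 71$)
$\frac{27355 + \left(\frac{192 \cdot 20}{O{\left(126,C \right)}} + \frac{17143}{R}\right)}{-39406 + 4960} = \frac{27355 + \left(\frac{192 \cdot 20}{4} + \frac{17143}{71}\right)}{-39406 + 4960} = \frac{27355 + \left(3840 \cdot \frac{1}{4} + 17143 \cdot \frac{1}{71}\right)}{-34446} = \left(27355 + \left(960 + \frac{17143}{71}\right)\right) \left(- \frac{1}{34446}\right) = \left(27355 + \frac{85303}{71}\right) \left(- \frac{1}{34446}\right) = \frac{2027508}{71} \left(- \frac{1}{34446}\right) = - \frac{337918}{407611}$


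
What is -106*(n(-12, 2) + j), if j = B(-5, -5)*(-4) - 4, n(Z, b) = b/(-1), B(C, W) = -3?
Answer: -636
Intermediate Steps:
n(Z, b) = -b (n(Z, b) = b*(-1) = -b)
j = 8 (j = -3*(-4) - 4 = 12 - 4 = 8)
-106*(n(-12, 2) + j) = -106*(-1*2 + 8) = -106*(-2 + 8) = -106*6 = -636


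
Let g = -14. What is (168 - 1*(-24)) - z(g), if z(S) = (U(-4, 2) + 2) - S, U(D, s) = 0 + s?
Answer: 174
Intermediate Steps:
U(D, s) = s
z(S) = 4 - S (z(S) = (2 + 2) - S = 4 - S)
(168 - 1*(-24)) - z(g) = (168 - 1*(-24)) - (4 - 1*(-14)) = (168 + 24) - (4 + 14) = 192 - 1*18 = 192 - 18 = 174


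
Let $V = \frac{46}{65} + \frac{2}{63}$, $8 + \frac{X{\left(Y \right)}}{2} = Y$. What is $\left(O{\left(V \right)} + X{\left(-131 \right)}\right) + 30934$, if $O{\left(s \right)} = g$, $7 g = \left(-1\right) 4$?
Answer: $\frac{214588}{7} \approx 30655.0$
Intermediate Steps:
$X{\left(Y \right)} = -16 + 2 Y$
$V = \frac{3028}{4095}$ ($V = 46 \cdot \frac{1}{65} + 2 \cdot \frac{1}{63} = \frac{46}{65} + \frac{2}{63} = \frac{3028}{4095} \approx 0.73944$)
$g = - \frac{4}{7}$ ($g = \frac{\left(-1\right) 4}{7} = \frac{1}{7} \left(-4\right) = - \frac{4}{7} \approx -0.57143$)
$O{\left(s \right)} = - \frac{4}{7}$
$\left(O{\left(V \right)} + X{\left(-131 \right)}\right) + 30934 = \left(- \frac{4}{7} + \left(-16 + 2 \left(-131\right)\right)\right) + 30934 = \left(- \frac{4}{7} - 278\right) + 30934 = - \frac{1950}{7} + 30934 = \frac{214588}{7}$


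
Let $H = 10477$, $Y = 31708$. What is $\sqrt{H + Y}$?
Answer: $\sqrt{42185} \approx 205.39$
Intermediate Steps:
$\sqrt{H + Y} = \sqrt{10477 + 31708} = \sqrt{42185}$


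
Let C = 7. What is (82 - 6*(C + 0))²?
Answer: 1600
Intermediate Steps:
(82 - 6*(C + 0))² = (82 - 6*(7 + 0))² = (82 - 6*7)² = (82 - 42)² = 40² = 1600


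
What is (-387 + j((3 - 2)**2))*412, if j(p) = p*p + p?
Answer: -158620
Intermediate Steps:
j(p) = p + p**2 (j(p) = p**2 + p = p + p**2)
(-387 + j((3 - 2)**2))*412 = (-387 + (3 - 2)**2*(1 + (3 - 2)**2))*412 = (-387 + 1**2*(1 + 1**2))*412 = (-387 + 1*(1 + 1))*412 = (-387 + 1*2)*412 = (-387 + 2)*412 = -385*412 = -158620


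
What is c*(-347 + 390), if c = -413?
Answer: -17759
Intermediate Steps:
c*(-347 + 390) = -413*(-347 + 390) = -413*43 = -17759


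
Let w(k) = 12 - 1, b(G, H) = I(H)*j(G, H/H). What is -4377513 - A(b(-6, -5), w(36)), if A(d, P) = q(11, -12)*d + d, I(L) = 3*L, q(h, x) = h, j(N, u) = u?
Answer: -4377333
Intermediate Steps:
b(G, H) = 3*H (b(G, H) = (3*H)*(H/H) = (3*H)*1 = 3*H)
w(k) = 11
A(d, P) = 12*d (A(d, P) = 11*d + d = 12*d)
-4377513 - A(b(-6, -5), w(36)) = -4377513 - 12*3*(-5) = -4377513 - 12*(-15) = -4377513 - 1*(-180) = -4377513 + 180 = -4377333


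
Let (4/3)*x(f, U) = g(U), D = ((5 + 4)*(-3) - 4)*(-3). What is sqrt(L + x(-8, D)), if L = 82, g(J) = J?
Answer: sqrt(607)/2 ≈ 12.319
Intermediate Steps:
D = 93 (D = (9*(-3) - 4)*(-3) = (-27 - 4)*(-3) = -31*(-3) = 93)
x(f, U) = 3*U/4
sqrt(L + x(-8, D)) = sqrt(82 + (3/4)*93) = sqrt(82 + 279/4) = sqrt(607/4) = sqrt(607)/2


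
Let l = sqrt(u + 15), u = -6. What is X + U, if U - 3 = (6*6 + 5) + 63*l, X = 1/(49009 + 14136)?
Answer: 14712786/63145 ≈ 233.00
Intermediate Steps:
X = 1/63145 ≈ 1.5837e-5
l = 3 (l = sqrt(-6 + 15) = sqrt(9) = 3)
U = 233 (U = 3 + ((6*6 + 5) + 63*3) = 3 + ((36 + 5) + 189) = 3 + (41 + 189) = 3 + 230 = 233)
X + U = 1/63145 + 233 = 14712786/63145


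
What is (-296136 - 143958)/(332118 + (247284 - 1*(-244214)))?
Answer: -220047/411808 ≈ -0.53434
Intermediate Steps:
(-296136 - 143958)/(332118 + (247284 - 1*(-244214))) = -440094/(332118 + (247284 + 244214)) = -440094/(332118 + 491498) = -440094/823616 = -440094*1/823616 = -220047/411808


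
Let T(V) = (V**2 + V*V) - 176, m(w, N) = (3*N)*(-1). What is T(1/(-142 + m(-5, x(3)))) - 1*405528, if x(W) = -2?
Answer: -3751950591/9248 ≈ -4.0570e+5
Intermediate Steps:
m(w, N) = -3*N
T(V) = -176 + 2*V**2 (T(V) = (V**2 + V**2) - 176 = 2*V**2 - 176 = -176 + 2*V**2)
T(1/(-142 + m(-5, x(3)))) - 1*405528 = (-176 + 2*(1/(-142 - 3*(-2)))**2) - 1*405528 = (-176 + 2*(1/(-142 + 6))**2) - 405528 = (-176 + 2*(1/(-136))**2) - 405528 = (-176 + 2*(-1/136)**2) - 405528 = (-176 + 2*(1/18496)) - 405528 = (-176 + 1/9248) - 405528 = -1627647/9248 - 405528 = -3751950591/9248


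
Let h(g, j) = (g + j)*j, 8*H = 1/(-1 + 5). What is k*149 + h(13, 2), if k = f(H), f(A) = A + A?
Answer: 629/16 ≈ 39.313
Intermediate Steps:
H = 1/32 (H = 1/(8*(-1 + 5)) = (1/8)/4 = (1/8)*(1/4) = 1/32 ≈ 0.031250)
h(g, j) = j*(g + j)
f(A) = 2*A
k = 1/16 (k = 2*(1/32) = 1/16 ≈ 0.062500)
k*149 + h(13, 2) = (1/16)*149 + 2*(13 + 2) = 149/16 + 2*15 = 149/16 + 30 = 629/16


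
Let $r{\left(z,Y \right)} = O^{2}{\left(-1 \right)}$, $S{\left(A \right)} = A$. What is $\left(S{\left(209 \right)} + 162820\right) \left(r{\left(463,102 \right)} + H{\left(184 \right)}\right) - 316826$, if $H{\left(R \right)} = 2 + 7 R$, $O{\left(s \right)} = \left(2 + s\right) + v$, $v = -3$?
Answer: $210642700$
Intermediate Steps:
$O{\left(s \right)} = -1 + s$ ($O{\left(s \right)} = \left(2 + s\right) - 3 = -1 + s$)
$r{\left(z,Y \right)} = 4$ ($r{\left(z,Y \right)} = \left(-1 - 1\right)^{2} = \left(-2\right)^{2} = 4$)
$\left(S{\left(209 \right)} + 162820\right) \left(r{\left(463,102 \right)} + H{\left(184 \right)}\right) - 316826 = \left(209 + 162820\right) \left(4 + \left(2 + 7 \cdot 184\right)\right) - 316826 = 163029 \left(4 + \left(2 + 1288\right)\right) - 316826 = 163029 \left(4 + 1290\right) - 316826 = 163029 \cdot 1294 - 316826 = 210959526 - 316826 = 210642700$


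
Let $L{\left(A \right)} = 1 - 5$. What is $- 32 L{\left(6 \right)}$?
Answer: $128$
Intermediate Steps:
$L{\left(A \right)} = -4$ ($L{\left(A \right)} = 1 - 5 = -4$)
$- 32 L{\left(6 \right)} = \left(-32\right) \left(-4\right) = 128$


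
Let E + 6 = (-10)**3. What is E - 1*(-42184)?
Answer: 41178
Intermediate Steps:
E = -1006 (E = -6 + (-10)**3 = -6 - 1000 = -1006)
E - 1*(-42184) = -1006 - 1*(-42184) = -1006 + 42184 = 41178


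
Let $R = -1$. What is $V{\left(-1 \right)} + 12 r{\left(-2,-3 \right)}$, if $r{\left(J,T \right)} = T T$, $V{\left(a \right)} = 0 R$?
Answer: $108$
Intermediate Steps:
$V{\left(a \right)} = 0$ ($V{\left(a \right)} = 0 \left(-1\right) = 0$)
$r{\left(J,T \right)} = T^{2}$
$V{\left(-1 \right)} + 12 r{\left(-2,-3 \right)} = 0 + 12 \left(-3\right)^{2} = 0 + 12 \cdot 9 = 0 + 108 = 108$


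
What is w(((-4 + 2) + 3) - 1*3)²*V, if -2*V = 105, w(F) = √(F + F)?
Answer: 210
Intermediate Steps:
w(F) = √2*√F (w(F) = √(2*F) = √2*√F)
V = -105/2 (V = -½*105 = -105/2 ≈ -52.500)
w(((-4 + 2) + 3) - 1*3)²*V = (√2*√(((-4 + 2) + 3) - 1*3))²*(-105/2) = (√2*√((-2 + 3) - 3))²*(-105/2) = (√2*√(1 - 3))²*(-105/2) = (√2*√(-2))²*(-105/2) = (√2*(I*√2))²*(-105/2) = (2*I)²*(-105/2) = -4*(-105/2) = 210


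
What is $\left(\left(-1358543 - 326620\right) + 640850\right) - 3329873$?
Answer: $-4374186$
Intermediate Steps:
$\left(\left(-1358543 - 326620\right) + 640850\right) - 3329873 = \left(-1685163 + 640850\right) - 3329873 = -1044313 - 3329873 = -4374186$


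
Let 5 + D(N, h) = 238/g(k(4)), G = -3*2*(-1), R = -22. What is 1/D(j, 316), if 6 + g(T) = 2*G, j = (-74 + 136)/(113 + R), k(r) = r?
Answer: 3/104 ≈ 0.028846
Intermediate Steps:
G = 6 (G = -6*(-1) = 6)
j = 62/91 (j = (-74 + 136)/(113 - 22) = 62/91 ≈ 0.68132)
g(T) = 6 (g(T) = -6 + 2*6 = -6 + 12 = 6)
D(N, h) = 104/3 (D(N, h) = -5 + 238/6 = -5 + 238*(⅙) = -5 + 119/3 = 104/3)
1/D(j, 316) = 1/(104/3) = 3/104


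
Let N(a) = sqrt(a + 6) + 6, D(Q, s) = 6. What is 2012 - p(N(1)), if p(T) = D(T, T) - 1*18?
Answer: 2024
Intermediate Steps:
N(a) = 6 + sqrt(6 + a) (N(a) = sqrt(6 + a) + 6 = 6 + sqrt(6 + a))
p(T) = -12 (p(T) = 6 - 1*18 = 6 - 18 = -12)
2012 - p(N(1)) = 2012 - 1*(-12) = 2012 + 12 = 2024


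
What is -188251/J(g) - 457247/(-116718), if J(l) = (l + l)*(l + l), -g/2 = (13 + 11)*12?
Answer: 13924810535/3688022016 ≈ 3.7757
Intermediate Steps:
g = -576 (g = -2*(13 + 11)*12 = -48*12 = -2*288 = -576)
J(l) = 4*l**2 (J(l) = (2*l)*(2*l) = 4*l**2)
-188251/J(g) - 457247/(-116718) = -188251/(4*(-576)**2) - 457247/(-116718) = -188251/(4*331776) - 457247*(-1/116718) = -188251/1327104 + 65321/16674 = 13924810535/3688022016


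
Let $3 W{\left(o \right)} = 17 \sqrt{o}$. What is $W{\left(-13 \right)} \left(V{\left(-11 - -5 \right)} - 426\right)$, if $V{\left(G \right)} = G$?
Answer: $- 2448 i \sqrt{13} \approx - 8826.4 i$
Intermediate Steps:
$W{\left(o \right)} = \frac{17 \sqrt{o}}{3}$
$W{\left(-13 \right)} \left(V{\left(-11 - -5 \right)} - 426\right) = \frac{17 \sqrt{-13}}{3} \left(\left(-11 - -5\right) - 426\right) = \frac{17 i \sqrt{13}}{3} \left(\left(-11 + 5\right) - 426\right) = \frac{17 i \sqrt{13}}{3} \left(-6 - 426\right) = \frac{17 i \sqrt{13}}{3} \left(-432\right) = - 2448 i \sqrt{13}$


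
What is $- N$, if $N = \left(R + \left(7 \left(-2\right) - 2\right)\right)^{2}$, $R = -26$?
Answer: $-1764$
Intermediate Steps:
$N = 1764$ ($N = \left(-26 + \left(7 \left(-2\right) - 2\right)\right)^{2} = \left(-26 - 16\right)^{2} = \left(-42\right)^{2} = 1764$)
$- N = \left(-1\right) 1764 = -1764$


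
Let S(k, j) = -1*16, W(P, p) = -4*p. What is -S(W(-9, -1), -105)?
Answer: 16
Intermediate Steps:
S(k, j) = -16
-S(W(-9, -1), -105) = -1*(-16) = 16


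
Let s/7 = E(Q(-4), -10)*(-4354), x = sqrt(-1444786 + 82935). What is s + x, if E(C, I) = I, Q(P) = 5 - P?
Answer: 304780 + I*sqrt(1361851) ≈ 3.0478e+5 + 1167.0*I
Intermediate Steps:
x = I*sqrt(1361851) (x = sqrt(-1361851) = I*sqrt(1361851) ≈ 1167.0*I)
s = 304780 (s = 7*(-10*(-4354)) = 7*43540 = 304780)
s + x = 304780 + I*sqrt(1361851)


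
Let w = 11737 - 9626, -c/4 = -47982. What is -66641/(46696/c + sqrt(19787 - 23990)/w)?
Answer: -41586849052323819387/154248504761092 + 242911286933337693*I*sqrt(467)/154248504761092 ≈ -2.6961e+5 + 34032.0*I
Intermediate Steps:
c = 191928 (c = -4*(-47982) = 191928)
w = 2111
-66641/(46696/c + sqrt(19787 - 23990)/w) = -66641/(46696/191928 + sqrt(19787 - 23990)/2111) = -66641/(46696*(1/191928) + sqrt(-4203)*(1/2111)) = -66641/(5837/23991 + (3*I*sqrt(467))*(1/2111)) = -66641/(5837/23991 + 3*I*sqrt(467)/2111)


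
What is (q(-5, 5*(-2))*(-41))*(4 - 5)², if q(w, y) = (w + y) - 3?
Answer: 738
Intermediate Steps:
q(w, y) = -3 + w + y
(q(-5, 5*(-2))*(-41))*(4 - 5)² = ((-3 - 5 + 5*(-2))*(-41))*(4 - 5)² = ((-3 - 5 - 10)*(-41))*(-1)² = -18*(-41)*1 = 738*1 = 738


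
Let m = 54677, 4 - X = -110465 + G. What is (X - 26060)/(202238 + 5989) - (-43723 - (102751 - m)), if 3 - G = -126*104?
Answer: 19114685221/208227 ≈ 91797.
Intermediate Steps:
G = 13107 (G = 3 - (-126)*104 = 3 - 1*(-13104) = 3 + 13104 = 13107)
X = 97362 (X = 4 - (-110465 + 13107) = 4 - 1*(-97358) = 4 + 97358 = 97362)
(X - 26060)/(202238 + 5989) - (-43723 - (102751 - m)) = (97362 - 26060)/(202238 + 5989) - (-43723 - (102751 - 1*54677)) = 71302/208227 - (-43723 - (102751 - 54677)) = 71302*(1/208227) - (-43723 - 1*48074) = 71302/208227 - (-43723 - 48074) = 71302/208227 - 1*(-91797) = 71302/208227 + 91797 = 19114685221/208227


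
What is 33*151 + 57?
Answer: 5040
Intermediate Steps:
33*151 + 57 = 4983 + 57 = 5040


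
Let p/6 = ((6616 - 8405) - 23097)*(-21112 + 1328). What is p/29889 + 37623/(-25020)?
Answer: 2737394460779/27697140 ≈ 98833.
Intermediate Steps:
p = 2954067744 (p = 6*(((6616 - 8405) - 23097)*(-21112 + 1328)) = 6*((-1789 - 23097)*(-19784)) = 6*(-24886*(-19784)) = 6*492344624 = 2954067744)
p/29889 + 37623/(-25020) = 2954067744/29889 + 37623/(-25020) = 2954067744*(1/29889) + 37623*(-1/25020) = 984689248/9963 - 12541/8340 = 2737394460779/27697140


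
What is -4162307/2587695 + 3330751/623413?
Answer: 6024131415154/1613202703035 ≈ 3.7343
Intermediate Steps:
-4162307/2587695 + 3330751/623413 = 6024131415154/1613202703035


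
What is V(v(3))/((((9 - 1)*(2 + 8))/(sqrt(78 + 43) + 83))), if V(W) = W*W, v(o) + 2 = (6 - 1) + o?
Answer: 423/10 ≈ 42.300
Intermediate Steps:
v(o) = 3 + o (v(o) = -2 + ((6 - 1) + o) = -2 + (5 + o) = 3 + o)
V(W) = W**2
V(v(3))/((((9 - 1)*(2 + 8))/(sqrt(78 + 43) + 83))) = (3 + 3)**2/((((9 - 1)*(2 + 8))/(sqrt(78 + 43) + 83))) = 6**2/(((8*10)/(sqrt(121) + 83))) = 36/((80/(11 + 83))) = 36/((80/94)) = 36/(((1/94)*80)) = 36/(40/47) = 36*(47/40) = 423/10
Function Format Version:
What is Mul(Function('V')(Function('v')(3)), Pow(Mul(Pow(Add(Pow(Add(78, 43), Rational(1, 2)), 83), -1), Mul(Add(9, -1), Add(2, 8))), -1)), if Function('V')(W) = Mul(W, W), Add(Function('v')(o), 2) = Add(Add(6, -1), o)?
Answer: Rational(423, 10) ≈ 42.300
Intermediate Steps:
Function('v')(o) = Add(3, o) (Function('v')(o) = Add(-2, Add(Add(6, -1), o)) = Add(-2, Add(5, o)) = Add(3, o))
Function('V')(W) = Pow(W, 2)
Mul(Function('V')(Function('v')(3)), Pow(Mul(Pow(Add(Pow(Add(78, 43), Rational(1, 2)), 83), -1), Mul(Add(9, -1), Add(2, 8))), -1)) = Mul(Pow(Add(3, 3), 2), Pow(Mul(Pow(Add(Pow(Add(78, 43), Rational(1, 2)), 83), -1), Mul(Add(9, -1), Add(2, 8))), -1)) = Mul(Pow(6, 2), Pow(Mul(Pow(Add(Pow(121, Rational(1, 2)), 83), -1), Mul(8, 10)), -1)) = Mul(36, Pow(Mul(Pow(Add(11, 83), -1), 80), -1)) = Mul(36, Pow(Mul(Pow(94, -1), 80), -1)) = Mul(36, Pow(Mul(Rational(1, 94), 80), -1)) = Mul(36, Pow(Rational(40, 47), -1)) = Mul(36, Rational(47, 40)) = Rational(423, 10)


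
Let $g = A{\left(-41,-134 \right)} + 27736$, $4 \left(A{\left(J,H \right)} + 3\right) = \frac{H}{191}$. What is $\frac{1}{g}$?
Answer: $\frac{382}{10593939} \approx 3.6058 \cdot 10^{-5}$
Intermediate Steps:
$A{\left(J,H \right)} = -3 + \frac{H}{764}$ ($A{\left(J,H \right)} = -3 + \frac{H \frac{1}{191}}{4} = -3 + \frac{\frac{1}{191} H}{4} = -3 + \frac{H}{764}$)
$g = \frac{10593939}{382}$ ($g = \left(-3 + \frac{1}{764} \left(-134\right)\right) + 27736 = \left(-3 - \frac{67}{382}\right) + 27736 = - \frac{1213}{382} + 27736 = \frac{10593939}{382} \approx 27733.0$)
$\frac{1}{g} = \frac{1}{\frac{10593939}{382}} = \frac{382}{10593939}$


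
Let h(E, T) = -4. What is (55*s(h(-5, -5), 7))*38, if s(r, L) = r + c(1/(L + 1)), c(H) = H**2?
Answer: -266475/32 ≈ -8327.3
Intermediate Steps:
s(r, L) = r + (1 + L)**(-2) (s(r, L) = r + (1/(L + 1))**2 = r + (1/(1 + L))**2 = r + (1 + L)**(-2))
(55*s(h(-5, -5), 7))*38 = (55*(-4 + (1 + 7)**(-2)))*38 = (55*(-4 + 8**(-2)))*38 = (55*(-4 + 1/64))*38 = (55*(-255/64))*38 = -14025/64*38 = -266475/32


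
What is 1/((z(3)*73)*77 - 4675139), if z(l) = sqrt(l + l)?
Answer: -1307/6110353675 - 11*sqrt(6)/42772475725 ≈ -2.1453e-7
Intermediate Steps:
z(l) = sqrt(2)*sqrt(l) (z(l) = sqrt(2*l) = sqrt(2)*sqrt(l))
1/((z(3)*73)*77 - 4675139) = 1/(((sqrt(2)*sqrt(3))*73)*77 - 4675139) = 1/((sqrt(6)*73)*77 - 4675139) = 1/((73*sqrt(6))*77 - 4675139) = 1/(5621*sqrt(6) - 4675139) = 1/(-4675139 + 5621*sqrt(6))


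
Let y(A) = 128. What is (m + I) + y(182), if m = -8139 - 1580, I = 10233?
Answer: 642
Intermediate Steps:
m = -9719
(m + I) + y(182) = (-9719 + 10233) + 128 = 514 + 128 = 642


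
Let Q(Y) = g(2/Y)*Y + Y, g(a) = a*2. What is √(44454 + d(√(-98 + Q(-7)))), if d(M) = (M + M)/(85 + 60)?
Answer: √(934645350 + 290*I*√101)/145 ≈ 210.84 + 0.00032873*I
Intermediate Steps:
g(a) = 2*a
Q(Y) = 4 + Y (Q(Y) = (2*(2/Y))*Y + Y = (4/Y)*Y + Y = 4 + Y)
d(M) = 2*M/145 (d(M) = (2*M)/145 = (2*M)*(1/145) = 2*M/145)
√(44454 + d(√(-98 + Q(-7)))) = √(44454 + 2*√(-98 + (4 - 7))/145) = √(44454 + 2*√(-98 - 3)/145) = √(44454 + 2*√(-101)/145) = √(44454 + 2*(I*√101)/145) = √(44454 + 2*I*√101/145)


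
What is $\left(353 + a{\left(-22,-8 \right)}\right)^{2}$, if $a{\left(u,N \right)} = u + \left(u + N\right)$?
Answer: $90601$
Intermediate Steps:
$a{\left(u,N \right)} = N + 2 u$ ($a{\left(u,N \right)} = u + \left(N + u\right) = N + 2 u$)
$\left(353 + a{\left(-22,-8 \right)}\right)^{2} = \left(353 + \left(-8 + 2 \left(-22\right)\right)\right)^{2} = \left(353 - 52\right)^{2} = 301^{2} = 90601$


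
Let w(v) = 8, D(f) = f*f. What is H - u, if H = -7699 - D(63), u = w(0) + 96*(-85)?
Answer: -3516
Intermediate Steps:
D(f) = f**2
u = -8152 (u = 8 + 96*(-85) = 8 - 8160 = -8152)
H = -11668 (H = -7699 - 1*63**2 = -7699 - 1*3969 = -7699 - 3969 = -11668)
H - u = -11668 - 1*(-8152) = -11668 + 8152 = -3516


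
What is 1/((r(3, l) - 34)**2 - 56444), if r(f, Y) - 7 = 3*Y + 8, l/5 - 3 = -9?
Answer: -1/44563 ≈ -2.2440e-5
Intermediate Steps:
l = -30 (l = 15 + 5*(-9) = 15 - 45 = -30)
r(f, Y) = 15 + 3*Y (r(f, Y) = 7 + (3*Y + 8) = 7 + (8 + 3*Y) = 15 + 3*Y)
1/((r(3, l) - 34)**2 - 56444) = 1/(((15 + 3*(-30)) - 34)**2 - 56444) = 1/(((15 - 90) - 34)**2 - 56444) = 1/((-75 - 34)**2 - 56444) = 1/((-109)**2 - 56444) = 1/(11881 - 56444) = 1/(-44563) = -1/44563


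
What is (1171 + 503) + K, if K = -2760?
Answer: -1086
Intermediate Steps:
(1171 + 503) + K = (1171 + 503) - 2760 = 1674 - 2760 = -1086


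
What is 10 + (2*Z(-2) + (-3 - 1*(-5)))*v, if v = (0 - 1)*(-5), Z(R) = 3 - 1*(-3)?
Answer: 80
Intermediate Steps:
Z(R) = 6 (Z(R) = 3 + 3 = 6)
v = 5 (v = -1*(-5) = 5)
10 + (2*Z(-2) + (-3 - 1*(-5)))*v = 10 + (2*6 + (-3 - 1*(-5)))*5 = 10 + (12 + (-3 + 5))*5 = 10 + (12 + 2)*5 = 10 + 14*5 = 10 + 70 = 80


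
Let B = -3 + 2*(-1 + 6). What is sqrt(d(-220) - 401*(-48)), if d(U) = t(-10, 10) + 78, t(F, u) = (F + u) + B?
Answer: sqrt(19333) ≈ 139.04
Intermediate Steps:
B = 7 (B = -3 + 2*5 = -3 + 10 = 7)
t(F, u) = 7 + F + u (t(F, u) = (F + u) + 7 = 7 + F + u)
d(U) = 85 (d(U) = (7 - 10 + 10) + 78 = 7 + 78 = 85)
sqrt(d(-220) - 401*(-48)) = sqrt(85 - 401*(-48)) = sqrt(85 + 19248) = sqrt(19333)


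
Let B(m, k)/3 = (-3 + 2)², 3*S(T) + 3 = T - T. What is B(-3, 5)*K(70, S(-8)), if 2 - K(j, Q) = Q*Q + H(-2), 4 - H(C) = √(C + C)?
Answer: -9 + 6*I ≈ -9.0 + 6.0*I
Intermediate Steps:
H(C) = 4 - √2*√C (H(C) = 4 - √(C + C) = 4 - √(2*C) = 4 - √2*√C)
S(T) = -1 (S(T) = -1 + (T - T)/3 = -1 + (⅓)*0 = -1 + 0 = -1)
K(j, Q) = -2 - Q² + 2*I (K(j, Q) = 2 - (Q*Q + (4 - √2*√(-2))) = 2 - (Q² + (4 - √2*I*√2)) = 2 - (Q² + (4 - 2*I)) = 2 - (4 + Q² - 2*I) = 2 + (-4 - Q² + 2*I) = -2 - Q² + 2*I)
B(m, k) = 3 (B(m, k) = 3*(-3 + 2)² = 3*(-1)² = 3*1 = 3)
B(-3, 5)*K(70, S(-8)) = 3*(-2 - 1*(-1)² + 2*I) = 3*(-2 - 1*1 + 2*I) = 3*(-2 - 1 + 2*I) = 3*(-3 + 2*I) = -9 + 6*I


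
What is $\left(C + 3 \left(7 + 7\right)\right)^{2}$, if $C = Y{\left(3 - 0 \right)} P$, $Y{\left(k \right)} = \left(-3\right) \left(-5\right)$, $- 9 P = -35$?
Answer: $\frac{90601}{9} \approx 10067.0$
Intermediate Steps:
$P = \frac{35}{9}$ ($P = \left(- \frac{1}{9}\right) \left(-35\right) = \frac{35}{9} \approx 3.8889$)
$Y{\left(k \right)} = 15$
$C = \frac{175}{3}$ ($C = 15 \cdot \frac{35}{9} = \frac{175}{3} \approx 58.333$)
$\left(C + 3 \left(7 + 7\right)\right)^{2} = \left(\frac{175}{3} + 3 \left(7 + 7\right)\right)^{2} = \left(\frac{175}{3} + 3 \cdot 14\right)^{2} = \left(\frac{175}{3} + 42\right)^{2} = \left(\frac{301}{3}\right)^{2} = \frac{90601}{9}$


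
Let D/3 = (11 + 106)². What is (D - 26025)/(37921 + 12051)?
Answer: 7521/24986 ≈ 0.30101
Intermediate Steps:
D = 41067 (D = 3*(11 + 106)² = 3*117² = 3*13689 = 41067)
(D - 26025)/(37921 + 12051) = (41067 - 26025)/(37921 + 12051) = 15042/49972 = 15042*(1/49972) = 7521/24986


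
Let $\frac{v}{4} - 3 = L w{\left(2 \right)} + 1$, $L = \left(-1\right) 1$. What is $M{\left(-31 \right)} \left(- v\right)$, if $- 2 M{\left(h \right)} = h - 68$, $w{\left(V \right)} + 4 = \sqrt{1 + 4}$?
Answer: $-1584 + 198 \sqrt{5} \approx -1141.3$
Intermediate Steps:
$w{\left(V \right)} = -4 + \sqrt{5}$ ($w{\left(V \right)} = -4 + \sqrt{1 + 4} = -4 + \sqrt{5}$)
$L = -1$
$M{\left(h \right)} = 34 - \frac{h}{2}$ ($M{\left(h \right)} = - \frac{h - 68}{2} = - \frac{-68 + h}{2} = 34 - \frac{h}{2}$)
$v = 32 - 4 \sqrt{5}$ ($v = 12 + 4 \left(- (-4 + \sqrt{5}) + 1\right) = 12 + 4 \left(\left(4 - \sqrt{5}\right) + 1\right) = 12 + 4 \left(5 - \sqrt{5}\right) = 12 + \left(20 - 4 \sqrt{5}\right) = 32 - 4 \sqrt{5} \approx 23.056$)
$M{\left(-31 \right)} \left(- v\right) = \left(34 - - \frac{31}{2}\right) \left(- (32 - 4 \sqrt{5})\right) = \left(34 + \frac{31}{2}\right) \left(-32 + 4 \sqrt{5}\right) = \frac{99 \left(-32 + 4 \sqrt{5}\right)}{2} = -1584 + 198 \sqrt{5}$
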